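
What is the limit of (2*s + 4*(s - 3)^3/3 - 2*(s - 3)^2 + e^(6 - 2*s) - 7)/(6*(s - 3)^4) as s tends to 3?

1/9

Direct substitution gives 0/0.
Apply L'Hôpital: lim (-4*s + 4*(s - 3)^2 - 2*e^(6 - 2*s) + 14)/(24*(s - 3)^3), still 0/0.
Apply L'Hôpital: lim (8*s + 4*e^(6 - 2*s) - 28)/(72*(s - 3)^2), still 0/0.
Apply L'Hôpital: lim (8 - 8*e^(6 - 2*s))/(144*s - 432), still 0/0.
After 4 applications of L'Hôpital's rule the quotient is (16*e^(6 - 2*s))/(144); substituting s = 3 gives 1/9.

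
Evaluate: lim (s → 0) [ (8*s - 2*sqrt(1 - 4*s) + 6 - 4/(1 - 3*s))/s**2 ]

Substitution gives 0/0 (the numerator vanishes to order 2).
Expand each term to order s^2: the coefficient of s^2 in -2·√(1 - 4s) is 4 and in -4·1/(1 - 3s) is -36.
Lower-order terms cancel with the polynomial part, so the numerator is (-32)·s^2 + o(s^2), and the limit is (-32)/(1) = -32.

-32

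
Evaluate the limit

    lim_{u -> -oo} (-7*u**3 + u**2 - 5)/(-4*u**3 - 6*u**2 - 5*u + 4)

Numerator and denominator both have degree 3.
Dividing every term by u^3, all lower-order terms vanish and the limit is the ratio of leading coefficients, -7/(-4) = 7/4.

7/4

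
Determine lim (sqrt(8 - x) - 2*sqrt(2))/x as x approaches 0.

-√(2)/8

Substitution gives 0/0. Multiply numerator and denominator by the conjugate √(8 - x) + √8.
The numerator becomes (8 - x) − 8 = -x, so the expression simplifies to -1/(√(8 - x) + √8).
Letting x → 0 gives -1/(2√8) = -√(2)/8.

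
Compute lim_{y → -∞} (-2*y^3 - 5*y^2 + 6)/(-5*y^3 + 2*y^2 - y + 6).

2/5

Numerator and denominator both have degree 3.
Dividing every term by y^3, all lower-order terms vanish and the limit is the ratio of leading coefficients, -2/(-5) = 2/5.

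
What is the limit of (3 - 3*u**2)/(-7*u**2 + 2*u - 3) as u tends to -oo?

Numerator and denominator both have degree 2.
Dividing every term by u^2, all lower-order terms vanish and the limit is the ratio of leading coefficients, -3/(-7) = 3/7.

3/7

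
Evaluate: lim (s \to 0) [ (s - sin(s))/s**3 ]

1/6

Direct substitution gives 0/0.
Apply L'Hôpital: lim (1 - cos(s))/(3*s^2), still 0/0.
Apply L'Hôpital: lim (sin(s))/(6*s), still 0/0.
After 3 applications of L'Hôpital's rule the quotient is (cos(s))/(6); substituting s = 0 gives 1/6.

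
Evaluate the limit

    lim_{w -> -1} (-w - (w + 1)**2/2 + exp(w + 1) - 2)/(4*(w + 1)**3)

1/24

Direct substitution gives 0/0.
Apply L'Hôpital: lim (-w + e^(w + 1) - 2)/(12*(w + 1)^2), still 0/0.
Apply L'Hôpital: lim (e^(w + 1) - 1)/(24*w + 24), still 0/0.
After 3 applications of L'Hôpital's rule the quotient is (e^(w + 1))/(24); substituting w = -1 gives 1/24.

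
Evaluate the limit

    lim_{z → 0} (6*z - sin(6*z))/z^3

Direct substitution gives 0/0.
Apply L'Hôpital: lim (6 - 6*cos(6*z))/(3*z^2), still 0/0.
Apply L'Hôpital: lim (36*sin(6*z))/(6*z), still 0/0.
After 3 applications of L'Hôpital's rule the quotient is (216*cos(6*z))/(6); substituting z = 0 gives 36.

36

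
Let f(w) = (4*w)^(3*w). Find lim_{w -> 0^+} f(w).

Base → 0⁺ and exponent → 0⁺: a 0^0 form.
Take logs: 3w·ln(4w). This is 0·(−∞); rewriting as ln(4w)/(1/(3w)) and applying L'Hôpital gives 0.
Hence the limit is e^0 = 1.

1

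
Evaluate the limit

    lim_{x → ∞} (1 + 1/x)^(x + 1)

The base → 1 and the exponent → ∞: a 1^∞ form.
Take logarithms: (x + 1)·ln(1 + 1/x). Since ln(1+u) ~ u for small u, this behaves like (x)·(1/x) → 1.
So the limit is e^(1).

e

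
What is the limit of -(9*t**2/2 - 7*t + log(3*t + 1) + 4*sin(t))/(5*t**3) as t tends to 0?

Substitution gives 0/0; apply L'Hôpital's rule 3 times.
After differentiating numerator and denominator 3 times the quotient is (-4*cos(t) + 54/(3*t + 1)^3)/(-30); at t = 0 this is -5/3.

-5/3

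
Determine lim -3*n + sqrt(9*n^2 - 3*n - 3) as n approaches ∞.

-1/2

This has the form ∞ − ∞. Multiply and divide by the conjugate √(9*n^2 - 3*n - 3) + 3n.
That gives (-3n - 3) / (√(9*n^2 - 3*n - 3) + 3n).
Divide numerator and denominator by n: the limit is -3/(2·3) = -1/2.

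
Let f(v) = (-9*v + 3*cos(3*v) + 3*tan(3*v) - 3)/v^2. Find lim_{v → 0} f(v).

-27/2

Substitution gives 0/0; apply L'Hôpital's rule 2 times.
After differentiating numerator and denominator 2 times the quotient is (-27*cos(3*v) + 54*tan(3*v)/cos(3*v)^2)/(2); at v = 0 this is -27/2.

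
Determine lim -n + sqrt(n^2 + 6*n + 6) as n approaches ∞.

An ∞ − ∞ form. Rationalising with the conjugate, the difference becomes (6n + 6) / (√(n^2 + 6*n + 6) + n).
For large n the denominator behaves like 2·n, so the quotient tends to 6/2 = 3.

3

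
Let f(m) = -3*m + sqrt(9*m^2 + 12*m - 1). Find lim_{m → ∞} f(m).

An ∞ − ∞ form. Rationalising with the conjugate, the difference becomes (12m - 1) / (√(9*m^2 + 12*m - 1) + 3m).
For large m the denominator behaves like 2·3m, so the quotient tends to 12/6 = 2.

2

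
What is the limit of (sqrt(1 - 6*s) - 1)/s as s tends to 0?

Substitution gives 0/0. Multiply numerator and denominator by the conjugate √(1 - 6s) + √1.
The numerator becomes (1 - 6s) − 1 = -6s, so the expression simplifies to -6/(√(1 - 6s) + √1).
Letting s → 0 gives -6/(2√1) = -3.

-3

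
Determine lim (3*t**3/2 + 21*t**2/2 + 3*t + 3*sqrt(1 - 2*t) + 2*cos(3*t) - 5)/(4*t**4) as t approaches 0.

Substitution gives 0/0; apply L'Hôpital's rule 4 times.
After differentiating numerator and denominator 4 times the quotient is (162*cos(3*t) - 45/(1 - 2*t)^(7/2))/(96); at t = 0 this is 39/32.

39/32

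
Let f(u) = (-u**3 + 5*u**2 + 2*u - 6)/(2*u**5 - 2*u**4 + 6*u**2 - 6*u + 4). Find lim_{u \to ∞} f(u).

The denominator has degree 5 and the numerator degree 3. Dividing numerator and denominator by u^5 sends every term to 0 except the leading denominator term, so the limit is 0.

0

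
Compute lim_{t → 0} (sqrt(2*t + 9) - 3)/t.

1/3

Substitution gives 0/0. Multiply numerator and denominator by the conjugate √(9 + 2t) + √9.
The numerator becomes (9 + 2t) − 9 = 2t, so the expression simplifies to 2/(√(9 + 2t) + √9).
Letting t → 0 gives 2/(2√9) = 1/3.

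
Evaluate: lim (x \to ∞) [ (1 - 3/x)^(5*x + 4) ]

Write it as [(1 - 3/x)^x]^(5) · (1 - 3/x)^(4). The bracketed term tends to e^(-3) and the second factor to 1, so the limit is e^(-15).

e^(-15)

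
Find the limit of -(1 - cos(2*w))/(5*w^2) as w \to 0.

Substitution gives 0/0.
Use (1 − cos u)/u² → 1/2 with u = 2w: the limit is 2²/(2·(-5)) = -2/5.

-2/5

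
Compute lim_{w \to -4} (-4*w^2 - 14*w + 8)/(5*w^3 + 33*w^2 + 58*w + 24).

9/17

Since w = -4 makes numerator and denominator zero, (w + 4) divides both.
Cancelling it gives (2 - 4*w)/(5*w^2 + 13*w + 6); now plug in w = -4 to get 9/17.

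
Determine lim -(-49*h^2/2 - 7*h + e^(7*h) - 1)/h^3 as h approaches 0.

Direct substitution gives 0/0.
Apply L'Hôpital: lim (-49*h + 7*e^(7*h) - 7)/(-3*h^2), still 0/0.
Apply L'Hôpital: lim (49*e^(7*h) - 49)/(-6*h), still 0/0.
After 3 applications of L'Hôpital's rule the quotient is (343*e^(7*h))/(-6); substituting h = 0 gives -343/6.

-343/6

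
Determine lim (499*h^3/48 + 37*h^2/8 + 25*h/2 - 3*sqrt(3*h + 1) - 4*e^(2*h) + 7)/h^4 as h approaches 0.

Substitution gives 0/0; apply L'Hôpital's rule 4 times.
After differentiating numerator and denominator 4 times the quotient is (-64*e^(2*h) + 3645/(16*(3*h + 1)^(7/2)))/(24); at h = 0 this is 2621/384.

2621/384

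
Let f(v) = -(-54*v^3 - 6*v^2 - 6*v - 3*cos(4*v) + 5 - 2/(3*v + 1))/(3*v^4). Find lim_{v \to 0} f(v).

194/3

Substitution gives 0/0 (the numerator vanishes to order 4).
Expand each term to order v^4: the coefficient of v^4 in -2·1/(1 + 3v) is -162 and in -3·cos(4v) is -32.
Lower-order terms cancel with the polynomial part, so the numerator is (-194)·v^4 + o(v^4), and the limit is (-194)/(-3) = 194/3.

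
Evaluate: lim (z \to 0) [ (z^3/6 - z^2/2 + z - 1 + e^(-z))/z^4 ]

Direct substitution gives 0/0.
Apply L'Hôpital: lim (z^2/2 - z + 1 - e^(-z))/(4*z^3), still 0/0.
Apply L'Hôpital: lim (z - 1 + e^(-z))/(12*z^2), still 0/0.
Apply L'Hôpital: lim (1 - e^(-z))/(24*z), still 0/0.
After 4 applications of L'Hôpital's rule the quotient is (e^(-z))/(24); substituting z = 0 gives 1/24.

1/24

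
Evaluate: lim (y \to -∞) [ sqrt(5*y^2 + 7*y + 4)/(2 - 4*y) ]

√(5)/4

For large |y|, √(5*y^2 + 7*y + 4) ≈ √5·|y| and the denominator ≈ -4y.
Since y → −∞, |y| = −y, giving −√5/(-4) = √(5)/4.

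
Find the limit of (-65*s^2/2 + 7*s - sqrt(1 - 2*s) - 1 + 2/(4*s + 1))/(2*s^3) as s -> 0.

Substitution gives 0/0 (the numerator vanishes to order 3).
Expand each term to order s^3: the coefficient of s^3 in 2·1/(1 + 4s) is -128 and in −√(1 - 2s) is 1/2.
Lower-order terms cancel with the polynomial part, so the numerator is (-255/2)·s^3 + o(s^3), and the limit is (-255/2)/(2) = -255/4.

-255/4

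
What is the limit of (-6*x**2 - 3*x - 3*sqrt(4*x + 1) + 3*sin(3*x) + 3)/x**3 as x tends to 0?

Substitution gives 0/0 (the numerator vanishes to order 3).
Expand each term to order x^3: the coefficient of x^3 in -3·√(1 + 4x) is -12 and in 3·sin(3x) is -27/2.
Lower-order terms cancel with the polynomial part, so the numerator is (-51/2)·x^3 + o(x^3), and the limit is (-51/2)/(1) = -51/2.

-51/2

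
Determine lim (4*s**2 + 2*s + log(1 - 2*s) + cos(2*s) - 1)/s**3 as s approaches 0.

Substitution gives 0/0; apply L'Hôpital's rule 3 times.
After differentiating numerator and denominator 3 times the quotient is (8*sin(2*s) + 16/(2*s - 1)^3)/(6); at s = 0 this is -8/3.

-8/3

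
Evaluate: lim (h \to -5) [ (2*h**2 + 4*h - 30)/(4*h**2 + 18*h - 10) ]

Direct substitution gives 0/0, so factor. Both numerator and denominator have (h + 5) as a factor.
After cancelling, the expression reduces to (2*h - 6)/(4*h - 2).
Substituting h = -5 gives 8/11.

8/11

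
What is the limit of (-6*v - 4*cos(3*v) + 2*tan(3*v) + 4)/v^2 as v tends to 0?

18

Substitution gives 0/0 (the numerator vanishes to order 2).
Expand each term to order v^2: the coefficient of v^2 in 2·tan(3v) is 0 and in -4·cos(3v) is 18.
Lower-order terms cancel with the polynomial part, so the numerator is (18)·v^2 + o(v^2), and the limit is (18)/(1) = 18.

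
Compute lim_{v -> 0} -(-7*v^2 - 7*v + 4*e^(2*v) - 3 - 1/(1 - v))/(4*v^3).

-13/12

Substitution gives 0/0 (the numerator vanishes to order 3).
Expand each term to order v^3: the coefficient of v^3 in −1/(1 - v) is -1 and in 4·e^(2v) is 16/3.
Lower-order terms cancel with the polynomial part, so the numerator is (13/3)·v^3 + o(v^3), and the limit is (13/3)/(-4) = -13/12.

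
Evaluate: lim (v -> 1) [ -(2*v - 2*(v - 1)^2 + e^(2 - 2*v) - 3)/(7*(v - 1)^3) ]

Direct substitution gives 0/0.
Apply L'Hôpital: lim (-4*v - 2*e^(2 - 2*v) + 6)/(-21*(v - 1)^2), still 0/0.
Apply L'Hôpital: lim (4*e^(2 - 2*v) - 4)/(42 - 42*v), still 0/0.
After 3 applications of L'Hôpital's rule the quotient is (-8*e^(2 - 2*v))/(-42); substituting v = 1 gives 4/21.

4/21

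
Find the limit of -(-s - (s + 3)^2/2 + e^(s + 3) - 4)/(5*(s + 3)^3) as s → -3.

Direct substitution gives 0/0.
Apply L'Hôpital: lim (-s + e^(s + 3) - 4)/(-15*(s + 3)^2), still 0/0.
Apply L'Hôpital: lim (e^(s + 3) - 1)/(-30*s - 90), still 0/0.
After 3 applications of L'Hôpital's rule the quotient is (e^(s + 3))/(-30); substituting s = -3 gives -1/30.

-1/30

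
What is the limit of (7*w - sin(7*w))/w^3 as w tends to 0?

343/6

Direct substitution gives 0/0.
Apply L'Hôpital: lim (7 - 7*cos(7*w))/(3*w^2), still 0/0.
Apply L'Hôpital: lim (49*sin(7*w))/(6*w), still 0/0.
After 3 applications of L'Hôpital's rule the quotient is (343*cos(7*w))/(6); substituting w = 0 gives 343/6.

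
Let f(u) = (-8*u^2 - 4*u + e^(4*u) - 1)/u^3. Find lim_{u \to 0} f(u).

Direct substitution gives 0/0.
Apply L'Hôpital: lim (-16*u + 4*e^(4*u) - 4)/(3*u^2), still 0/0.
Apply L'Hôpital: lim (16*e^(4*u) - 16)/(6*u), still 0/0.
After 3 applications of L'Hôpital's rule the quotient is (64*e^(4*u))/(6); substituting u = 0 gives 32/3.

32/3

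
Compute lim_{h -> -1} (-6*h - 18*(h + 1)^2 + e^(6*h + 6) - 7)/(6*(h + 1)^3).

6

Direct substitution gives 0/0.
Apply L'Hôpital: lim (-36*h + 6*e^(6*h + 6) - 42)/(18*(h + 1)^2), still 0/0.
Apply L'Hôpital: lim (36*e^(6*h + 6) - 36)/(36*h + 36), still 0/0.
After 3 applications of L'Hôpital's rule the quotient is (216*e^(6*h + 6))/(36); substituting h = -1 gives 6.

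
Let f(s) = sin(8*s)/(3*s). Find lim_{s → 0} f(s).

8/3

Substitution gives 0/0.
Write it as (8/3)·sin(8s)/(8s); since sin(u)/u → 1, the limit is 8/3.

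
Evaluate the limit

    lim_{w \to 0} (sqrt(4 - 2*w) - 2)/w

-1/2

A 0/0 form; rationalise with √(4 - 2w) + √4. This collapses the numerator to -2w, leaving -2/(√(4 - 2w) + √4) → -2/(2√4) = -1/2.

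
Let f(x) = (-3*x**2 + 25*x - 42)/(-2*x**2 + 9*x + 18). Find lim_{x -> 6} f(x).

11/15

Since x = 6 makes numerator and denominator zero, (x - 6) divides both.
Cancelling it gives (7 - 3*x)/(-2*x - 3); now plug in x = 6 to get 11/15.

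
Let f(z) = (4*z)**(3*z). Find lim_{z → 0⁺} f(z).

1

Base → 0⁺ and exponent → 0⁺: a 0^0 form.
Take logs: 3z·ln(4z). This is 0·(−∞); rewriting as ln(4z)/(1/(3z)) and applying L'Hôpital gives 0.
Hence the limit is e^0 = 1.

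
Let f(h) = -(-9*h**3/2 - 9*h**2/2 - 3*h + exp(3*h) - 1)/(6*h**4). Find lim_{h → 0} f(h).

Direct substitution gives 0/0.
Apply L'Hôpital: lim (-27*h^2/2 - 9*h + 3*e^(3*h) - 3)/(-24*h^3), still 0/0.
Apply L'Hôpital: lim (-27*h + 9*e^(3*h) - 9)/(-72*h^2), still 0/0.
Apply L'Hôpital: lim (27*e^(3*h) - 27)/(-144*h), still 0/0.
After 4 applications of L'Hôpital's rule the quotient is (81*e^(3*h))/(-144); substituting h = 0 gives -9/16.

-9/16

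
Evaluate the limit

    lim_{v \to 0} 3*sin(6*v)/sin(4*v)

Substitution gives 0/0.
Divide numerator and denominator by v: sin(6v)/v → 6 and sin(4v)/v → 4, so the limit is 3·6/4 = 9/2.

9/2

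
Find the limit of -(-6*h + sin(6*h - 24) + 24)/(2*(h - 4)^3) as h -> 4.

Direct substitution gives 0/0.
Apply L'Hôpital: lim (6*cos(6*h - 24) - 6)/(-6*(h - 4)^2), still 0/0.
Apply L'Hôpital: lim (-36*sin(6*h - 24))/(48 - 12*h), still 0/0.
After 3 applications of L'Hôpital's rule the quotient is (-216*cos(6*h - 24))/(-12); substituting h = 4 gives 18.

18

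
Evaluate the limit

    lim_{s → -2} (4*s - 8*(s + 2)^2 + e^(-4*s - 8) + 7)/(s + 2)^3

Direct substitution gives 0/0.
Apply L'Hôpital: lim (-16*s - 4*e^(-4*s - 8) - 28)/(3*(s + 2)^2), still 0/0.
Apply L'Hôpital: lim (16*e^(-4*s - 8) - 16)/(6*s + 12), still 0/0.
After 3 applications of L'Hôpital's rule the quotient is (-64*e^(-4*s - 8))/(6); substituting s = -2 gives -32/3.

-32/3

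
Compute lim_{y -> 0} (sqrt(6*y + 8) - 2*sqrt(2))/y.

A 0/0 form; rationalise with √(8 + 6y) + √8. This collapses the numerator to 6y, leaving 6/(√(8 + 6y) + √8) → 6/(2√8) = 3*√(2)/4.

3*√(2)/4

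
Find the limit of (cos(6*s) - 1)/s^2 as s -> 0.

-18

Direct substitution gives 0/0.
Apply L'Hôpital: lim (-6*sin(6*s))/(2*s), still 0/0.
After 2 applications of L'Hôpital's rule the quotient is (-36*cos(6*s))/(2); substituting s = 0 gives -18.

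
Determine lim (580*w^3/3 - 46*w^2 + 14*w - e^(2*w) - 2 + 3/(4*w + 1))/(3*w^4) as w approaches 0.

Substitution gives 0/0 (the numerator vanishes to order 4).
Expand each term to order w^4: the coefficient of w^4 in 3·1/(1 + 4w) is 768 and in −e^(2w) is -2/3.
Lower-order terms cancel with the polynomial part, so the numerator is (2302/3)·w^4 + o(w^4), and the limit is (2302/3)/(3) = 2302/9.

2302/9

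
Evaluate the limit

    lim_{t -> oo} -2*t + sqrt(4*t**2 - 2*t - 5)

-1/2

This has the form ∞ − ∞. Multiply and divide by the conjugate √(4*t^2 - 2*t - 5) + 2t.
That gives (-2t - 5) / (√(4*t^2 - 2*t - 5) + 2t).
Divide numerator and denominator by t: the limit is -2/(2·2) = -1/2.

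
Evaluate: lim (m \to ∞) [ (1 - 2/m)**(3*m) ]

The base → 1 and the exponent → ∞: a 1^∞ form.
Take logarithms: (3m)·ln(1 - 2/m). Since ln(1+u) ~ u for small u, this behaves like (3m)·(-2/m) → -6.
So the limit is e^(-6).

e^(-6)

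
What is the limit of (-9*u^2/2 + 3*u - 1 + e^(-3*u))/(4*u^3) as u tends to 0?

-9/8

Direct substitution gives 0/0.
Apply L'Hôpital: lim (-9*u + 3 - 3*e^(-3*u))/(12*u^2), still 0/0.
Apply L'Hôpital: lim (-9 + 9*e^(-3*u))/(24*u), still 0/0.
After 3 applications of L'Hôpital's rule the quotient is (-27*e^(-3*u))/(24); substituting u = 0 gives -9/8.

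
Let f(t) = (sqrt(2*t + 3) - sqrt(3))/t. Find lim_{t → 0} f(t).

A 0/0 form; rationalise with √(3 + 2t) + √3. This collapses the numerator to 2t, leaving 2/(√(3 + 2t) + √3) → 2/(2√3) = √(3)/3.

√(3)/3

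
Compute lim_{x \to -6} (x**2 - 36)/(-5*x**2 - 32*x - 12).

-3/7

At x = -6 both the top and bottom vanish — a removable singularity. Factoring out (x + 6) from each leaves (x - 6)/(-5*x - 2), which at x = -6 equals -3/7.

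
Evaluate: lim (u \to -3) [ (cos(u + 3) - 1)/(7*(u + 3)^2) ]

-1/14

Direct substitution gives 0/0.
Apply L'Hôpital: lim (-sin(u + 3))/(14*u + 42), still 0/0.
After 2 applications of L'Hôpital's rule the quotient is (-cos(u + 3))/(14); substituting u = -3 gives -1/14.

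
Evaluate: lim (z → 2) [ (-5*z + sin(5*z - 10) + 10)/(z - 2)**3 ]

Direct substitution gives 0/0.
Apply L'Hôpital: lim (5*cos(5*z - 10) - 5)/(3*(z - 2)^2), still 0/0.
Apply L'Hôpital: lim (-25*sin(5*z - 10))/(6*z - 12), still 0/0.
After 3 applications of L'Hôpital's rule the quotient is (-125*cos(5*z - 10))/(6); substituting z = 2 gives -125/6.

-125/6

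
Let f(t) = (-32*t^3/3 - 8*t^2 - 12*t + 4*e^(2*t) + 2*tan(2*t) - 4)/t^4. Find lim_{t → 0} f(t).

Substitution gives 0/0; apply L'Hôpital's rule 4 times.
After differentiating numerator and denominator 4 times the quotient is (64*e^(2*t) + 768*tan(2*t)^5 + 1280*tan(2*t)^3 + 512*tan(2*t))/(24); at t = 0 this is 8/3.

8/3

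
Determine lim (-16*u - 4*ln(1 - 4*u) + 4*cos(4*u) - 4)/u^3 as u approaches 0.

Substitution gives 0/0 (the numerator vanishes to order 3).
Expand each term to order u^3: the coefficient of u^3 in 4·cos(4u) is 0 and in -4·ln(1 - 4u) is 256/3.
Lower-order terms cancel with the polynomial part, so the numerator is (256/3)·u^3 + o(u^3), and the limit is (256/3)/(1) = 256/3.

256/3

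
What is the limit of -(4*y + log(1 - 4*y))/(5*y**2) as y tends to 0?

Direct substitution gives 0/0.
Apply L'Hôpital: lim (4 - 4/(1 - 4*y))/(-10*y), still 0/0.
After 2 applications of L'Hôpital's rule the quotient is (-16/(1 - 4*y)^2)/(-10); substituting y = 0 gives 8/5.

8/5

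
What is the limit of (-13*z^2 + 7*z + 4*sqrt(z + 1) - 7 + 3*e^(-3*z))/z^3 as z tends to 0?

-53/4

Substitution gives 0/0 (the numerator vanishes to order 3).
Expand each term to order z^3: the coefficient of z^3 in 4·√(1 + z) is 1/4 and in 3·e^(-3z) is -27/2.
Lower-order terms cancel with the polynomial part, so the numerator is (-53/4)·z^3 + o(z^3), and the limit is (-53/4)/(1) = -53/4.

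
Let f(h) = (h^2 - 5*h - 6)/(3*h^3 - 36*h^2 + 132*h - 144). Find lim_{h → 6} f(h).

Direct substitution gives 0/0, so factor. Both numerator and denominator have (h - 6) as a factor.
After cancelling, the expression reduces to (h + 1)/(3*h^2 - 18*h + 24).
Substituting h = 6 gives 7/24.

7/24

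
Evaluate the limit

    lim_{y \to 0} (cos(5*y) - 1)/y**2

Direct substitution gives 0/0.
Apply L'Hôpital: lim (-5*sin(5*y))/(2*y), still 0/0.
After 2 applications of L'Hôpital's rule the quotient is (-25*cos(5*y))/(2); substituting y = 0 gives -25/2.

-25/2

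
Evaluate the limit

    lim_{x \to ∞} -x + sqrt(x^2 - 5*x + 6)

-5/2

This has the form ∞ − ∞. Multiply and divide by the conjugate √(x^2 - 5*x + 6) + x.
That gives (-5x + 6) / (√(x^2 - 5*x + 6) + x).
Divide numerator and denominator by x: the limit is -5/(2·1) = -5/2.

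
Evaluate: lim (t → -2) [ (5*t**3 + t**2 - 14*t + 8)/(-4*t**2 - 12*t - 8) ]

At t = -2 both the top and bottom vanish — a removable singularity. Factoring out (t + 2) from each leaves (5*t^2 - 9*t + 4)/(-4*t - 4), which at t = -2 equals 21/2.

21/2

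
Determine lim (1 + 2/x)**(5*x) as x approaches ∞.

e^(10)

The base → 1 and the exponent → ∞: a 1^∞ form.
Take logarithms: (5x)·ln(1 + 2/x). Since ln(1+u) ~ u for small u, this behaves like (5x)·(2/x) → 10.
So the limit is e^(10).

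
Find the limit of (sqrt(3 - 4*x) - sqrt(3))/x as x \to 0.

-2*√(3)/3

Substitution gives 0/0. Multiply numerator and denominator by the conjugate √(3 - 4x) + √3.
The numerator becomes (3 - 4x) − 3 = -4x, so the expression simplifies to -4/(√(3 - 4x) + √3).
Letting x → 0 gives -4/(2√3) = -2*√(3)/3.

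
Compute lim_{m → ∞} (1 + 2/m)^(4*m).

Let L be the limit and take ln: ln L = lim (4m)·ln(1 + 2/m) = lim (4m)·(2/m + O(1/m²)) = 8.
Hence L = e^(8).

e^(8)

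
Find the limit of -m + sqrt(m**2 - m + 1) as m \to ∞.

This has the form ∞ − ∞. Multiply and divide by the conjugate √(m^2 - m + 1) + m.
That gives (-m + 1) / (√(m^2 - m + 1) + m).
Divide numerator and denominator by m: the limit is -1/(2·1) = -1/2.

-1/2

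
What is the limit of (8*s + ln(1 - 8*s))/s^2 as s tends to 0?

Direct substitution gives 0/0.
Apply L'Hôpital: lim (8 - 8/(1 - 8*s))/(2*s), still 0/0.
After 2 applications of L'Hôpital's rule the quotient is (-64/(1 - 8*s)^2)/(2); substituting s = 0 gives -32.

-32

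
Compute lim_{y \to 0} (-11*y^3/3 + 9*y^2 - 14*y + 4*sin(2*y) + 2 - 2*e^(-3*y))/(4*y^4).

-27/16

Substitution gives 0/0 (the numerator vanishes to order 4).
Expand each term to order y^4: the coefficient of y^4 in 4·sin(2y) is 0 and in -2·e^(-3y) is -27/4.
Lower-order terms cancel with the polynomial part, so the numerator is (-27/4)·y^4 + o(y^4), and the limit is (-27/4)/(4) = -27/16.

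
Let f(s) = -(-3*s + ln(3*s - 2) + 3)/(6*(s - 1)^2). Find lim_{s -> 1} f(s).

3/4

Direct substitution gives 0/0.
Apply L'Hôpital: lim (-3 + 3/(3*s - 2))/(12 - 12*s), still 0/0.
After 2 applications of L'Hôpital's rule the quotient is (-9/(3*s - 2)^2)/(-12); substituting s = 1 gives 3/4.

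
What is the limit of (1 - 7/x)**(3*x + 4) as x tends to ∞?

e^(-21)

Write it as [(1 - 7/x)^x]^(3) · (1 - 7/x)^(4). The bracketed term tends to e^(-7) and the second factor to 1, so the limit is e^(-21).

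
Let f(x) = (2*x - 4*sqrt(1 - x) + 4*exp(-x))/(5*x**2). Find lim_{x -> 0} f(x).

Substitution gives 0/0 (the numerator vanishes to order 2).
Expand each term to order x^2: the coefficient of x^2 in -4·√(1 - x) is 1/2 and in 4·e^(-x) is 2.
Lower-order terms cancel with the polynomial part, so the numerator is (5/2)·x^2 + o(x^2), and the limit is (5/2)/(5) = 1/2.

1/2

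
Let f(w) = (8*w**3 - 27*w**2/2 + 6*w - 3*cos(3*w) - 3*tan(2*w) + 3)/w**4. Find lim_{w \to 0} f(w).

-81/8

Substitution gives 0/0; apply L'Hôpital's rule 4 times.
After differentiating numerator and denominator 4 times the quotient is (-243*cos(3*w) - 1152*tan(2*w)^5 - 1920*tan(2*w)^3 - 768*tan(2*w))/(24); at w = 0 this is -81/8.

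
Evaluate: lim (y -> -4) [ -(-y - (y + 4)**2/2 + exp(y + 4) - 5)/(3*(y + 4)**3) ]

Direct substitution gives 0/0.
Apply L'Hôpital: lim (-y + e^(y + 4) - 5)/(-9*(y + 4)^2), still 0/0.
Apply L'Hôpital: lim (e^(y + 4) - 1)/(-18*y - 72), still 0/0.
After 3 applications of L'Hôpital's rule the quotient is (e^(y + 4))/(-18); substituting y = -4 gives -1/18.

-1/18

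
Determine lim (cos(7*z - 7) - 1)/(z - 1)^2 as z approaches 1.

Direct substitution gives 0/0.
Apply L'Hôpital: lim (-7*sin(7*z - 7))/(2*z - 2), still 0/0.
After 2 applications of L'Hôpital's rule the quotient is (-49*cos(7*z - 7))/(2); substituting z = 1 gives -49/2.

-49/2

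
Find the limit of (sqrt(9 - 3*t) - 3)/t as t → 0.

Substitution gives 0/0. Multiply numerator and denominator by the conjugate √(9 - 3t) + √9.
The numerator becomes (9 - 3t) − 9 = -3t, so the expression simplifies to -3/(√(9 - 3t) + √9).
Letting t → 0 gives -3/(2√9) = -1/2.

-1/2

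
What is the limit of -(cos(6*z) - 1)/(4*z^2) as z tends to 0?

Direct substitution gives 0/0.
Apply L'Hôpital: lim (-6*sin(6*z))/(-8*z), still 0/0.
After 2 applications of L'Hôpital's rule the quotient is (-36*cos(6*z))/(-8); substituting z = 0 gives 9/2.

9/2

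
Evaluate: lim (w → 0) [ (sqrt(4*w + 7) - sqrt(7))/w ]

Substitution gives 0/0. Multiply numerator and denominator by the conjugate √(7 + 4w) + √7.
The numerator becomes (7 + 4w) − 7 = 4w, so the expression simplifies to 4/(√(7 + 4w) + √7).
Letting w → 0 gives 4/(2√7) = 2*√(7)/7.

2*√(7)/7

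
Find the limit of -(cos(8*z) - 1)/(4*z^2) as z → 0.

Direct substitution gives 0/0.
Apply L'Hôpital: lim (-8*sin(8*z))/(-8*z), still 0/0.
After 2 applications of L'Hôpital's rule the quotient is (-64*cos(8*z))/(-8); substituting z = 0 gives 8.

8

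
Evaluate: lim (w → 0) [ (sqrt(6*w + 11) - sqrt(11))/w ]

Substitution gives 0/0. Multiply numerator and denominator by the conjugate √(11 + 6w) + √11.
The numerator becomes (11 + 6w) − 11 = 6w, so the expression simplifies to 6/(√(11 + 6w) + √11).
Letting w → 0 gives 6/(2√11) = 3*√(11)/11.

3*√(11)/11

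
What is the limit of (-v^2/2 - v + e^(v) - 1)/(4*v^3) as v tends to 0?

Direct substitution gives 0/0.
Apply L'Hôpital: lim (-v + e^(v) - 1)/(12*v^2), still 0/0.
Apply L'Hôpital: lim (e^(v) - 1)/(24*v), still 0/0.
After 3 applications of L'Hôpital's rule the quotient is (e^(v))/(24); substituting v = 0 gives 1/24.

1/24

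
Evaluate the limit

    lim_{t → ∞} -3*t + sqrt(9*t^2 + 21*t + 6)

7/2

This has the form ∞ − ∞. Multiply and divide by the conjugate √(9*t^2 + 21*t + 6) + 3t.
That gives (21t + 6) / (√(9*t^2 + 21*t + 6) + 3t).
Divide numerator and denominator by t: the limit is 21/(2·3) = 7/2.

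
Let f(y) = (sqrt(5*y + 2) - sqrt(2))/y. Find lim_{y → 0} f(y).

A 0/0 form; rationalise with √(2 + 5y) + √2. This collapses the numerator to 5y, leaving 5/(√(2 + 5y) + √2) → 5/(2√2) = 5*√(2)/4.

5*√(2)/4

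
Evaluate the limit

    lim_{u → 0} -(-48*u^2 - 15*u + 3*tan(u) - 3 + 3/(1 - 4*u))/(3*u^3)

Substitution gives 0/0 (the numerator vanishes to order 3).
Expand each term to order u^3: the coefficient of u^3 in 3·tan(u) is 1 and in 3·1/(1 - 4u) is 192.
Lower-order terms cancel with the polynomial part, so the numerator is (193)·u^3 + o(u^3), and the limit is (193)/(-3) = -193/3.

-193/3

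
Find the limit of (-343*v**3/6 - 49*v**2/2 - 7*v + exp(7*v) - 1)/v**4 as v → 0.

Direct substitution gives 0/0.
Apply L'Hôpital: lim (-343*v^2/2 - 49*v + 7*e^(7*v) - 7)/(4*v^3), still 0/0.
Apply L'Hôpital: lim (-343*v + 49*e^(7*v) - 49)/(12*v^2), still 0/0.
Apply L'Hôpital: lim (343*e^(7*v) - 343)/(24*v), still 0/0.
After 4 applications of L'Hôpital's rule the quotient is (2401*e^(7*v))/(24); substituting v = 0 gives 2401/24.

2401/24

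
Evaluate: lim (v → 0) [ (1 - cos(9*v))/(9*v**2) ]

Substitution gives 0/0.
Use (1 − cos u)/u² → 1/2 with u = 9v: the limit is 9²/(2·9) = 9/2.

9/2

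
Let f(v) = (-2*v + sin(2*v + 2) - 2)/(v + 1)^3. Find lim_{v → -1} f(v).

Direct substitution gives 0/0.
Apply L'Hôpital: lim (2*cos(2*v + 2) - 2)/(3*(v + 1)^2), still 0/0.
Apply L'Hôpital: lim (-4*sin(2*v + 2))/(6*v + 6), still 0/0.
After 3 applications of L'Hôpital's rule the quotient is (-8*cos(2*v + 2))/(6); substituting v = -1 gives -4/3.

-4/3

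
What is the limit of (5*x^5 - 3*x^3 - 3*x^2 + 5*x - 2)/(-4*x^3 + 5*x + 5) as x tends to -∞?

The numerator has higher degree (5 > 3); the quotient behaves like (5/(-4))·x^2 for large |x|.
As x → −∞ this diverges to -∞.

-∞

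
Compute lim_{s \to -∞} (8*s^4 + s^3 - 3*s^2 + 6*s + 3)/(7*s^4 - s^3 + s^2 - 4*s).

8/7

Numerator and denominator both have degree 4.
Dividing every term by s^4, all lower-order terms vanish and the limit is the ratio of leading coefficients, 8/(7) = 8/7.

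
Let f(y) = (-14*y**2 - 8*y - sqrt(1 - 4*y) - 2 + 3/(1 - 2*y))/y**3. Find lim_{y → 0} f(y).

Substitution gives 0/0 (the numerator vanishes to order 3).
Expand each term to order y^3: the coefficient of y^3 in −√(1 - 4y) is 4 and in 3·1/(1 - 2y) is 24.
Lower-order terms cancel with the polynomial part, so the numerator is (28)·y^3 + o(y^3), and the limit is (28)/(1) = 28.

28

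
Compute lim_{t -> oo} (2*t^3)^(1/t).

1

Base → ∞ and exponent → 0: an ∞^0 form.
Take logs: (1/t)·ln(2·t^3) = (ln 2 + 3·ln t)/t → 0.
So the limit is e^0 = 1.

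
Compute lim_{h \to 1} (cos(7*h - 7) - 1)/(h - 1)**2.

Direct substitution gives 0/0.
Apply L'Hôpital: lim (-7*sin(7*h - 7))/(2*h - 2), still 0/0.
After 2 applications of L'Hôpital's rule the quotient is (-49*cos(7*h - 7))/(2); substituting h = 1 gives -49/2.

-49/2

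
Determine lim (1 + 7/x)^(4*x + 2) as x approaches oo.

e^(28)

The base → 1 and the exponent → ∞: a 1^∞ form.
Take logarithms: (4x + 2)·ln(1 + 7/x). Since ln(1+u) ~ u for small u, this behaves like (4x)·(7/x) → 28.
So the limit is e^(28).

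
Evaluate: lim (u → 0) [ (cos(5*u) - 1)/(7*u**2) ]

-25/14

Direct substitution gives 0/0.
Apply L'Hôpital: lim (-5*sin(5*u))/(14*u), still 0/0.
After 2 applications of L'Hôpital's rule the quotient is (-25*cos(5*u))/(14); substituting u = 0 gives -25/14.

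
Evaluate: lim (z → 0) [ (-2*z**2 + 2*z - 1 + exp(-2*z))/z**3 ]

Direct substitution gives 0/0.
Apply L'Hôpital: lim (-4*z + 2 - 2*e^(-2*z))/(3*z^2), still 0/0.
Apply L'Hôpital: lim (-4 + 4*e^(-2*z))/(6*z), still 0/0.
After 3 applications of L'Hôpital's rule the quotient is (-8*e^(-2*z))/(6); substituting z = 0 gives -4/3.

-4/3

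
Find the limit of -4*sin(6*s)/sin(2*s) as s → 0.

Substitution gives 0/0.
Divide numerator and denominator by s: sin(6s)/s → 6 and sin(2s)/s → 2, so the limit is -4·6/2 = -12.

-12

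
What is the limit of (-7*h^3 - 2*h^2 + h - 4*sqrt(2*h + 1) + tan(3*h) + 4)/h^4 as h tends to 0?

Substitution gives 0/0; apply L'Hôpital's rule 4 times.
After differentiating numerator and denominator 4 times the quotient is (1944*tan(3*h)^3/cos(3*h)^2 + 1296*tan(3*h)/cos(3*h)^2 + 60/(2*h + 1)^(7/2))/(24); at h = 0 this is 5/2.

5/2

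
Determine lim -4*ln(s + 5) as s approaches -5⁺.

∞

As s → -5⁺, s + 5 → 0⁺ and ln(s + 5) → −∞.
Multiplying by -4 gives ∞.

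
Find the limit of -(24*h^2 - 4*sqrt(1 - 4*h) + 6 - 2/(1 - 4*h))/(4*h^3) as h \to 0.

28

Substitution gives 0/0; apply L'Hôpital's rule 3 times.
After differentiating numerator and denominator 3 times the quotient is (-768/(4*h - 1)^4 + 96*(4*h - 1)^4/(1 - 4*h)^(13/2))/(-24); at h = 0 this is 28.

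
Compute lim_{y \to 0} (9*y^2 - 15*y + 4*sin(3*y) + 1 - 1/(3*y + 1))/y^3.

Substitution gives 0/0 (the numerator vanishes to order 3).
Expand each term to order y^3: the coefficient of y^3 in −1/(1 + 3y) is 27 and in 4·sin(3y) is -18.
Lower-order terms cancel with the polynomial part, so the numerator is (9)·y^3 + o(y^3), and the limit is (9)/(1) = 9.

9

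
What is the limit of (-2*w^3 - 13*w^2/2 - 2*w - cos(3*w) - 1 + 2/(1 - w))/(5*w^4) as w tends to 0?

Substitution gives 0/0 (the numerator vanishes to order 4).
Expand each term to order w^4: the coefficient of w^4 in −cos(3w) is -27/8 and in 2·1/(1 - w) is 2.
Lower-order terms cancel with the polynomial part, so the numerator is (-11/8)·w^4 + o(w^4), and the limit is (-11/8)/(5) = -11/40.

-11/40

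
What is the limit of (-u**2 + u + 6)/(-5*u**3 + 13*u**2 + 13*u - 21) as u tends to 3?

Direct substitution gives 0/0, so factor. Both numerator and denominator have (u - 3) as a factor.
After cancelling, the expression reduces to (-u - 2)/(-5*u^2 - 2*u + 7).
Substituting u = 3 gives 5/44.

5/44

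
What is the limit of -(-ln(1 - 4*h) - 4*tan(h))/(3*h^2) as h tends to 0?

Substitution gives 0/0; apply L'Hôpital's rule 2 times.
After differentiating numerator and denominator 2 times the quotient is (-8*tan(h)/cos(h)^2 + 16/(4*h - 1)^2)/(-6); at h = 0 this is -8/3.

-8/3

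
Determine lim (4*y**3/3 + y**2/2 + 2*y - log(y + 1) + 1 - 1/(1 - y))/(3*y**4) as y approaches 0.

-1/4

Substitution gives 0/0; apply L'Hôpital's rule 4 times.
After differentiating numerator and denominator 4 times the quotient is (6/(y + 1)^4 + 24/(y - 1)^5)/(72); at y = 0 this is -1/4.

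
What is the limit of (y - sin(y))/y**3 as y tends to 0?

Direct substitution gives 0/0.
Apply L'Hôpital: lim (1 - cos(y))/(3*y^2), still 0/0.
Apply L'Hôpital: lim (sin(y))/(6*y), still 0/0.
After 3 applications of L'Hôpital's rule the quotient is (cos(y))/(6); substituting y = 0 gives 1/6.

1/6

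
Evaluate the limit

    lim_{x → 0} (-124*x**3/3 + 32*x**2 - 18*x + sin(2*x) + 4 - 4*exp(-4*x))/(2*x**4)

-64/3

Substitution gives 0/0; apply L'Hôpital's rule 4 times.
After differentiating numerator and denominator 4 times the quotient is (16*sin(2*x) - 1024*e^(-4*x))/(48); at x = 0 this is -64/3.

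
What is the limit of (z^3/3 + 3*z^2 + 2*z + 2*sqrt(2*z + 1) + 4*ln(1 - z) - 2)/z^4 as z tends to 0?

Substitution gives 0/0 (the numerator vanishes to order 4).
Expand each term to order z^4: the coefficient of z^4 in 2·√(1 + 2z) is -5/4 and in 4·ln(1 - z) is -1.
Lower-order terms cancel with the polynomial part, so the numerator is (-9/4)·z^4 + o(z^4), and the limit is (-9/4)/(1) = -9/4.

-9/4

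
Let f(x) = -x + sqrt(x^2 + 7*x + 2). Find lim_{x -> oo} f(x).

7/2

This has the form ∞ − ∞. Multiply and divide by the conjugate √(x^2 + 7*x + 2) + x.
That gives (7x + 2) / (√(x^2 + 7*x + 2) + x).
Divide numerator and denominator by x: the limit is 7/(2·1) = 7/2.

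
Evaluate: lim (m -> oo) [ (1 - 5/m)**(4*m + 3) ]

Write it as [(1 - 5/m)^m]^(4) · (1 - 5/m)^(3). The bracketed term tends to e^(-5) and the second factor to 1, so the limit is e^(-20).

e^(-20)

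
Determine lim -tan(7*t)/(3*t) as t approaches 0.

-7/3

Substitution gives 0/0.
Since tan(u)/u → 1 as u → 0, tan(7t)/(7t) → 1 and the limit is 7/(-3) = -7/3.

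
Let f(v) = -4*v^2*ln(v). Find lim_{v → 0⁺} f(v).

This is a 0·(−∞) form. Rewrite as -4·ln(v) / v^(−2) and apply L'Hôpital:
the derivative quotient is -4·(1/v) / (−2·v^(−3)) = (4/2)·v^2 → 0.

0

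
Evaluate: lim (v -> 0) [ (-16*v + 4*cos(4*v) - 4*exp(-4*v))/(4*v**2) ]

Substitution gives 0/0; apply L'Hôpital's rule 2 times.
After differentiating numerator and denominator 2 times the quotient is (-64*cos(4*v) - 64*e^(-4*v))/(8); at v = 0 this is -16.

-16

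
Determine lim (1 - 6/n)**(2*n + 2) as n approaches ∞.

e^(-12)

Let L be the limit and take ln: ln L = lim (2n + 2)·ln(1 - 6/n) = lim (2n + 2)·(-6/n + O(1/n²)) = -12.
Hence L = e^(-12).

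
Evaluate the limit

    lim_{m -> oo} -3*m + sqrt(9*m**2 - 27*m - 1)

-9/2

This has the form ∞ − ∞. Multiply and divide by the conjugate √(9*m^2 - 27*m - 1) + 3m.
That gives (-27m - 1) / (√(9*m^2 - 27*m - 1) + 3m).
Divide numerator and denominator by m: the limit is -27/(2·3) = -9/2.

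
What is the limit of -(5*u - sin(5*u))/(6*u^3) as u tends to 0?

-125/36

Direct substitution gives 0/0.
Apply L'Hôpital: lim (5 - 5*cos(5*u))/(-18*u^2), still 0/0.
Apply L'Hôpital: lim (25*sin(5*u))/(-36*u), still 0/0.
After 3 applications of L'Hôpital's rule the quotient is (125*cos(5*u))/(-36); substituting u = 0 gives -125/36.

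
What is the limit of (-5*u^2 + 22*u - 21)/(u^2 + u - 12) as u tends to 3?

-8/7

Direct substitution gives 0/0, so factor. Both numerator and denominator have (u - 3) as a factor.
After cancelling, the expression reduces to (7 - 5*u)/(u + 4).
Substituting u = 3 gives -8/7.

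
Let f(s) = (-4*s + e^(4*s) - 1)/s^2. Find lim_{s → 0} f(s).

Direct substitution gives 0/0.
Apply L'Hôpital: lim (4*e^(4*s) - 4)/(2*s), still 0/0.
After 2 applications of L'Hôpital's rule the quotient is (16*e^(4*s))/(2); substituting s = 0 gives 8.

8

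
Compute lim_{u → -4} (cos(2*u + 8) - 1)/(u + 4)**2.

-2

Direct substitution gives 0/0.
Apply L'Hôpital: lim (-2*sin(2*u + 8))/(2*u + 8), still 0/0.
After 2 applications of L'Hôpital's rule the quotient is (-4*cos(2*u + 8))/(2); substituting u = -4 gives -2.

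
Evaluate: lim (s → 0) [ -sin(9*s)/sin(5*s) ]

-9/5

Substitution gives 0/0.
Divide numerator and denominator by s: sin(9s)/s → 9 and sin(5s)/s → 5, so the limit is -1·9/5 = -9/5.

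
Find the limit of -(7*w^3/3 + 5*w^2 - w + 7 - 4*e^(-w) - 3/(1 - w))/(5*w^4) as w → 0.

Substitution gives 0/0; apply L'Hôpital's rule 4 times.
After differentiating numerator and denominator 4 times the quotient is (-4*e^(-w) + 72/(w - 1)^5)/(-120); at w = 0 this is 19/30.

19/30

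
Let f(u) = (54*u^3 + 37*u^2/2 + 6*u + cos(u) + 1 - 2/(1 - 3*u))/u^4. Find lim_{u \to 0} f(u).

-3887/24

Substitution gives 0/0 (the numerator vanishes to order 4).
Expand each term to order u^4: the coefficient of u^4 in -2·1/(1 - 3u) is -162 and in cos(u) is 1/24.
Lower-order terms cancel with the polynomial part, so the numerator is (-3887/24)·u^4 + o(u^4), and the limit is (-3887/24)/(1) = -3887/24.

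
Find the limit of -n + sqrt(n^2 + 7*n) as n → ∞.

7/2

An ∞ − ∞ form. Rationalising with the conjugate, the difference becomes (7n) / (√(n^2 + 7*n) + n).
For large n the denominator behaves like 2·n, so the quotient tends to 7/2 = 7/2.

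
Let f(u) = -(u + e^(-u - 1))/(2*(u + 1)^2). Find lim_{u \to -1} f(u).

-1/4

Direct substitution gives 0/0.
Apply L'Hôpital: lim (1 - e^(-u - 1))/(-4*u - 4), still 0/0.
After 2 applications of L'Hôpital's rule the quotient is (e^(-u - 1))/(-4); substituting u = -1 gives -1/4.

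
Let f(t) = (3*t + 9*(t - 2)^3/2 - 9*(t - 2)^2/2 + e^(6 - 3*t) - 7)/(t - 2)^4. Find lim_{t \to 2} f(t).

27/8

Direct substitution gives 0/0.
Apply L'Hôpital: lim (-9*t + 27*(t - 2)^2/2 - 3*e^(6 - 3*t) + 21)/(4*(t - 2)^3), still 0/0.
Apply L'Hôpital: lim (27*t + 9*e^(6 - 3*t) - 63)/(12*(t - 2)^2), still 0/0.
Apply L'Hôpital: lim (27 - 27*e^(6 - 3*t))/(24*t - 48), still 0/0.
After 4 applications of L'Hôpital's rule the quotient is (81*e^(6 - 3*t))/(24); substituting t = 2 gives 27/8.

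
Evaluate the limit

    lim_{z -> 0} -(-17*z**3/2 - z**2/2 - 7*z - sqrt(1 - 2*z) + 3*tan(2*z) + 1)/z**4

-5/8

Substitution gives 0/0; apply L'Hôpital's rule 4 times.
After differentiating numerator and denominator 4 times the quotient is (1152*tan(2*z)^3/cos(2*z)^2 + 768*tan(2*z)/cos(2*z)^2 + 15/(1 - 2*z)^(7/2))/(-24); at z = 0 this is -5/8.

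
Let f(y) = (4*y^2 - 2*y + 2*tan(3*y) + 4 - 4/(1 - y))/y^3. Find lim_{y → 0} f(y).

Substitution gives 0/0 (the numerator vanishes to order 3).
Expand each term to order y^3: the coefficient of y^3 in 2·tan(3y) is 18 and in -4·1/(1 - y) is -4.
Lower-order terms cancel with the polynomial part, so the numerator is (14)·y^3 + o(y^3), and the limit is (14)/(1) = 14.

14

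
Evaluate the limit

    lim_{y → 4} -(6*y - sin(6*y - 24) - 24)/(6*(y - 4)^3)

-6

Direct substitution gives 0/0.
Apply L'Hôpital: lim (6 - 6*cos(6*y - 24))/(-18*(y - 4)^2), still 0/0.
Apply L'Hôpital: lim (36*sin(6*y - 24))/(144 - 36*y), still 0/0.
After 3 applications of L'Hôpital's rule the quotient is (216*cos(6*y - 24))/(-36); substituting y = 4 gives -6.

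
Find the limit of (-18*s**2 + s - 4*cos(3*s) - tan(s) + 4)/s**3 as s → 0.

-1/3

Substitution gives 0/0; apply L'Hôpital's rule 3 times.
After differentiating numerator and denominator 3 times the quotient is (-108*sin(3*s) - 6*tan(s)^4 - 8*tan(s)^2 - 2)/(6); at s = 0 this is -1/3.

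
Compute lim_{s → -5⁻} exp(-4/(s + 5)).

∞

As s → -5⁻, -4/(s + 5) → +∞, so e^(-4/(s + 5)) → ∞.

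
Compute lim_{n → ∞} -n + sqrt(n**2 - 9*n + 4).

-9/2

This has the form ∞ − ∞. Multiply and divide by the conjugate √(n^2 - 9*n + 4) + n.
That gives (-9n + 4) / (√(n^2 - 9*n + 4) + n).
Divide numerator and denominator by n: the limit is -9/(2·1) = -9/2.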